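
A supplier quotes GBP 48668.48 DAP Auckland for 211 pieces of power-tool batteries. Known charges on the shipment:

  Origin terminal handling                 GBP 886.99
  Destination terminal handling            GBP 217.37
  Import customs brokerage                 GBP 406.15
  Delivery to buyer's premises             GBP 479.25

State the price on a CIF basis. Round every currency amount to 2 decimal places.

Not relevant to the conversion: origin terminal — on the seller under both DAP and CIF; already in the DAP price and stays in the CIF price. brokerage — on the buyer under both terms; not part of either seller's price.
From DAP to CIF, the seller no longer bears: destination terminal, delivery.
CIF price = 48668.48 − 217.37 − 479.25 = 47971.86

CIF price: GBP 47971.86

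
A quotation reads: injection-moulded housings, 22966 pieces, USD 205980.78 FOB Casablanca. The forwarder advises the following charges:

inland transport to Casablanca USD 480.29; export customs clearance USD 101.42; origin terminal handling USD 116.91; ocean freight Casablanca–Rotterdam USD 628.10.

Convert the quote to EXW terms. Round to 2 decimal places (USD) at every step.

Not relevant to the conversion: freight — on the buyer under both terms; not part of either seller's price.
From FOB to EXW, the seller no longer bears: inland to port, export clearance, origin terminal.
EXW price = 205980.78 − 480.29 − 101.42 − 116.91 = 205282.16

EXW price: USD 205282.16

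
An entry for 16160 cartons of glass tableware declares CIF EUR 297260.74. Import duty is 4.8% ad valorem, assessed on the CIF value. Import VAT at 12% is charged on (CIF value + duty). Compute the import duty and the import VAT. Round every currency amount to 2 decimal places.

Import duty: EUR 14268.52; import VAT: EUR 37383.51

Import duty = 297260.74 × 4.8% = 14268.52
VAT base = CIF + duty = 297260.74 + 14268.52 = 311529.26
Import VAT = 311529.26 × 12% = 37383.51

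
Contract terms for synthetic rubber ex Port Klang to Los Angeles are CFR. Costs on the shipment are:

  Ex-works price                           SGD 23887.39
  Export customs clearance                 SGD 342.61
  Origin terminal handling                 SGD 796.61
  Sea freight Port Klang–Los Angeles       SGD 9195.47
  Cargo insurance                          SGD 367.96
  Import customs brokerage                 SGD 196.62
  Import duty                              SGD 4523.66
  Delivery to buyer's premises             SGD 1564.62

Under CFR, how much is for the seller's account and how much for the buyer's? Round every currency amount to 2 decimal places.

CFR: the seller pays costs through ocean freight to the destination port, but not insurance.
Seller's account: goods 23887.39 + export clearance 342.61 + origin terminal 796.61 + freight 9195.47 = 34222.08
Buyer's account: insurance 367.96 + brokerage 196.62 + duty 4523.66 + delivery 1564.62 = 6652.86

Seller: SGD 34222.08; buyer: SGD 6652.86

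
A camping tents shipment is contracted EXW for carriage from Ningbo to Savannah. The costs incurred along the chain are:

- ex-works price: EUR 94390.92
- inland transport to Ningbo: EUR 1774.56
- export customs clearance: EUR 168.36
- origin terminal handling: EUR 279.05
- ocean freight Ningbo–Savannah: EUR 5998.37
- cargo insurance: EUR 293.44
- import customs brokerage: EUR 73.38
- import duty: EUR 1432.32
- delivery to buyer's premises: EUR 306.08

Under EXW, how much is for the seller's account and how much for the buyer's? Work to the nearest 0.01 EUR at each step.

EXW: the seller makes goods available at their premises; the buyer bears all onward costs.
Seller's account: goods 94390.92 = 94390.92
Buyer's account: inland to port 1774.56 + export clearance 168.36 + origin terminal 279.05 + freight 5998.37 + insurance 293.44 + brokerage 73.38 + duty 1432.32 + delivery 306.08 = 10325.56

Seller: EUR 94390.92; buyer: EUR 10325.56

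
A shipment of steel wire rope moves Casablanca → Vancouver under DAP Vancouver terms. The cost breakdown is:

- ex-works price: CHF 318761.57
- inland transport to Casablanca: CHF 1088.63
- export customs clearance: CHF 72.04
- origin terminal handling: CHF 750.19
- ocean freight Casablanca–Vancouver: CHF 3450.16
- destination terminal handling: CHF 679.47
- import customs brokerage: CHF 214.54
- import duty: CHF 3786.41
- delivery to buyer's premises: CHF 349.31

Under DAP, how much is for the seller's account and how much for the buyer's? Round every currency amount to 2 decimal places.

Seller: CHF 325151.37; buyer: CHF 4000.95

DAP: the seller bears all costs to the named destination except import duty and clearance.
Seller's account: goods 318761.57 + inland to port 1088.63 + export clearance 72.04 + origin terminal 750.19 + freight 3450.16 + destination terminal 679.47 + delivery 349.31 = 325151.37
Buyer's account: brokerage 214.54 + duty 3786.41 = 4000.95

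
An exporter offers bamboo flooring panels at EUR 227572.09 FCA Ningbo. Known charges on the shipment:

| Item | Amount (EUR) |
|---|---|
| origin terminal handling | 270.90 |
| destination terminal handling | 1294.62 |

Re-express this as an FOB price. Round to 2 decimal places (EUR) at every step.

Not relevant to the conversion: destination terminal — on the buyer under both terms; not part of either seller's price.
From FCA to FOB, the seller additionally bears: origin terminal.
FOB price = 227572.09 + 270.90 = 227842.99

FOB price: EUR 227842.99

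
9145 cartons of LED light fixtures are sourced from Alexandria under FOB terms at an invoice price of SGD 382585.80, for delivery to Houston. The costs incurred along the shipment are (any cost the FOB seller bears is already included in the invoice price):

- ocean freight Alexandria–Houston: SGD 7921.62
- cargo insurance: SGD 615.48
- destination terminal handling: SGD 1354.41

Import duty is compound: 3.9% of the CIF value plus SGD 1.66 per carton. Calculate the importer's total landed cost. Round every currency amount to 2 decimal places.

FOB: the seller bears costs until goods are on board at the origin port; the buyer bears freight, insurance and all costs thereafter.
CIF value = FOB price + freight + insurance = 382585.80 + 7921.62 + 615.48 = 391122.90
Ad valorem component: 391122.90 × 3.9% = 15253.79
Specific component: 9145 × 1.66 = 15180.70
Import duty = 15253.79 + 15180.70 = 30434.49
Buyer bears: freight 7921.62 + insurance 615.48 + destination terminal 1354.41 + duty 30434.49 = 40326.00
Landed cost = invoice 382585.80 + 40326.00 = 422911.80

Total landed cost: SGD 422911.80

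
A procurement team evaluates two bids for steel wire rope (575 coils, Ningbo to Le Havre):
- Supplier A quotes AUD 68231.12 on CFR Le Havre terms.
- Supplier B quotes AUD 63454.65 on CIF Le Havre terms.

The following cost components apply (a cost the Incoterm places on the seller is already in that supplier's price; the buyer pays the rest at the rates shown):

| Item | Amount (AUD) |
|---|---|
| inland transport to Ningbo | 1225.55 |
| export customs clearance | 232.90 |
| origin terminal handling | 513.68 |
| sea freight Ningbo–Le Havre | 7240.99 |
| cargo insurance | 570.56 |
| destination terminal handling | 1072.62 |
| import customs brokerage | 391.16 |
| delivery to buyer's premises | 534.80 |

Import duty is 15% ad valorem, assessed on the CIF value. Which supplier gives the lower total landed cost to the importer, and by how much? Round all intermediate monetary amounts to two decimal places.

Supplier A (CFR):
CIF value = CFR price + insurance = 68231.12 + 570.56 = 68801.68
Import duty = 68801.68 × 15% = 10320.25
Buyer bears (A): 570.56 + 1072.62 + 391.16 + 534.80 = 2569.14
Landed cost (A) = invoice 68231.12 + 2569.14 + duty 10320.25 = 81120.51
Supplier B (CIF):
The CIF price already equals the CIF value: 63454.65
Import duty = 63454.65 × 15% = 9518.20
Buyer bears (B): 1072.62 + 391.16 + 534.80 = 1998.58
Landed cost (B) = invoice 63454.65 + 1998.58 + duty 9518.20 = 74971.43
Difference = |81120.51 − 74971.43| = 6149.08

Supplier B is cheaper by AUD 6149.08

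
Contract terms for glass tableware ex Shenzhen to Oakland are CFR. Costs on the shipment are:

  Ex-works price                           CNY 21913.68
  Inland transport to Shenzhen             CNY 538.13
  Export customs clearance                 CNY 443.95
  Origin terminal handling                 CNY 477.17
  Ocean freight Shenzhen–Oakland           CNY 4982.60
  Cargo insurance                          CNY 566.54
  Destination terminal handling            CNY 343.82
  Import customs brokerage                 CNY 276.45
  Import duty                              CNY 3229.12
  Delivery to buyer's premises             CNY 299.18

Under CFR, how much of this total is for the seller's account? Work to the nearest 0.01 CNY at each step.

CFR: the seller pays costs through ocean freight to the destination port, but not insurance.
Seller's account: goods 21913.68 + inland to port 538.13 + export clearance 443.95 + origin terminal 477.17 + freight 4982.60 = 28355.53
Buyer's account: insurance 566.54 + destination terminal 343.82 + brokerage 276.45 + duty 3229.12 + delivery 299.18 = 4715.11

Seller's account: CNY 28355.53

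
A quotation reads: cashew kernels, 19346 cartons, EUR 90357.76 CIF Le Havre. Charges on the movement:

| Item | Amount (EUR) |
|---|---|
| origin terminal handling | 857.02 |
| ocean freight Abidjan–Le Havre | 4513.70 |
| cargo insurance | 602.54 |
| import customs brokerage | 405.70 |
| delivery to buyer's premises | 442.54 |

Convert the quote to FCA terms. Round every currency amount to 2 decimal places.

Not relevant to the conversion: brokerage, delivery — on the buyer under both terms; not part of either seller's price.
From CIF to FCA, the seller no longer bears: origin terminal, freight, insurance.
FCA price = 90357.76 − 857.02 − 4513.70 − 602.54 = 84384.50

FCA price: EUR 84384.50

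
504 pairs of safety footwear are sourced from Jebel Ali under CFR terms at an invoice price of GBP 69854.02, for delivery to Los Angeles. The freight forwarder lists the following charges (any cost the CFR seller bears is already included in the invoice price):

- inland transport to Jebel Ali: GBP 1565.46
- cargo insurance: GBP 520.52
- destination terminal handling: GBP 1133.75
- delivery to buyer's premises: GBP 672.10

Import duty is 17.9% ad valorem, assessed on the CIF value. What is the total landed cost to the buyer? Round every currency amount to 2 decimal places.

CFR: the seller pays costs through ocean freight to the destination port, but not insurance.
Already in the invoice (seller's account under CFR): inland to port — exclude.
CIF value = CFR price + insurance = 69854.02 + 520.52 = 70374.54
Import duty = 70374.54 × 17.9% = 12597.04
Buyer bears: insurance 520.52 + destination terminal 1133.75 + delivery 672.10 + duty 12597.04 = 14923.41
Landed cost = invoice 69854.02 + 14923.41 = 84777.43

Total landed cost: GBP 84777.43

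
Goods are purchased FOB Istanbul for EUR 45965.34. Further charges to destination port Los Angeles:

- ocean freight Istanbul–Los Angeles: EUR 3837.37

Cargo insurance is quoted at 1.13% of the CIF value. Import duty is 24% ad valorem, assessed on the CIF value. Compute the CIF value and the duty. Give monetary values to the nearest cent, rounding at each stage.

Let C be the CIF value. C = FOB price + freight + 1.13% × C
C − 1.13% × C = 45965.34 + 3837.37
0.9887 × C = 49802.71
C = 49802.71 / 0.9887 = 50371.91
Insurance premium = 1.13% × 50371.91 = 569.20
Import duty = 50371.91 × 24% = 12089.26

CIF value: EUR 50371.91; import duty: EUR 12089.26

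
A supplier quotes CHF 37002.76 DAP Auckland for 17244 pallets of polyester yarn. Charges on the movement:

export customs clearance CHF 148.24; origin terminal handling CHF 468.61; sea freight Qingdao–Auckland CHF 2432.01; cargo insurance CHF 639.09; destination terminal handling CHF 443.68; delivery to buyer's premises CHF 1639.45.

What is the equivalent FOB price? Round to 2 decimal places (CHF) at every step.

Not relevant to the conversion: origin terminal, export clearance — on the seller under both DAP and FOB; already in the DAP price and stays in the FOB price.
From DAP to FOB, the seller no longer bears: freight, insurance, destination terminal, delivery.
FOB price = 37002.76 − 2432.01 − 639.09 − 443.68 − 1639.45 = 31848.53

FOB price: CHF 31848.53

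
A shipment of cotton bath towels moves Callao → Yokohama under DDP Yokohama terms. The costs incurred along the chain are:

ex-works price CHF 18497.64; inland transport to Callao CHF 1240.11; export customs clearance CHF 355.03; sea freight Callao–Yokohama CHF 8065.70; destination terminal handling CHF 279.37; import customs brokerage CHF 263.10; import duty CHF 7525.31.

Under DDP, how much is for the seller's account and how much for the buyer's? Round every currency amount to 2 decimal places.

DDP: the seller bears all costs including import duty.
Seller's account: goods 18497.64 + inland to port 1240.11 + export clearance 355.03 + freight 8065.70 + destination terminal 279.37 + brokerage 263.10 + duty 7525.31 = 36226.26
Buyer's account: 0.00

Seller: CHF 36226.26; buyer: CHF 0.00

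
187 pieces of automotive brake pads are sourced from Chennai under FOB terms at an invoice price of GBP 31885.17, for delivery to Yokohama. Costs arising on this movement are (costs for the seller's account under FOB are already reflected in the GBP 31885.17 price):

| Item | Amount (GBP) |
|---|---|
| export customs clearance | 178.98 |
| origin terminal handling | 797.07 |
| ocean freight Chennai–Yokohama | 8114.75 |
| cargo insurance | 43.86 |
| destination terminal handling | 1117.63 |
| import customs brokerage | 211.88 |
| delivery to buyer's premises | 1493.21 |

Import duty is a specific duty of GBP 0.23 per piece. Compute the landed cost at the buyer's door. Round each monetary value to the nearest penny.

FOB: the seller bears costs until goods are on board at the origin port; the buyer bears freight, insurance and all costs thereafter.
Already in the invoice (seller's account under FOB): export clearance, origin terminal — exclude.
CIF value = FOB price + freight + insurance = 31885.17 + 8114.75 + 43.86 = 40043.78
Import duty = 187 × 0.23 = 43.01
Buyer bears: freight 8114.75 + insurance 43.86 + destination terminal 1117.63 + brokerage 211.88 + delivery 1493.21 + duty 43.01 = 11024.34
Landed cost = invoice 31885.17 + 11024.34 = 42909.51

Total landed cost: GBP 42909.51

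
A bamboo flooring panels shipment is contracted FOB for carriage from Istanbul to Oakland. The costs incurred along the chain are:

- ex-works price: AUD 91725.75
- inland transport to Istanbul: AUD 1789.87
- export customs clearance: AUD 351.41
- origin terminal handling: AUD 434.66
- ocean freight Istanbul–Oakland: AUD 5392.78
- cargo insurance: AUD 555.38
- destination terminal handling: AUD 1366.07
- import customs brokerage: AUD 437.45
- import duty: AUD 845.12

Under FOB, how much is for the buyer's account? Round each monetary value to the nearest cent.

Buyer's account: AUD 8596.80

FOB: the seller bears costs until goods are on board at the origin port; the buyer bears freight, insurance and all costs thereafter.
Seller's account: goods 91725.75 + inland to port 1789.87 + export clearance 351.41 + origin terminal 434.66 = 94301.69
Buyer's account: freight 5392.78 + insurance 555.38 + destination terminal 1366.07 + brokerage 437.45 + duty 845.12 = 8596.80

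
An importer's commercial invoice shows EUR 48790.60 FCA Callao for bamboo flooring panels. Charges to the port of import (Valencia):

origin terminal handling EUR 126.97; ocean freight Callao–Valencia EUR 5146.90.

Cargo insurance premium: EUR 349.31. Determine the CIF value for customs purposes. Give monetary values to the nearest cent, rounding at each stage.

CIF value: EUR 54413.78

CIF = FCA price + pre-shipment costs + freight + insurance
CIF = 48790.60 + 126.97 + 5146.90 + 349.31 = 54413.78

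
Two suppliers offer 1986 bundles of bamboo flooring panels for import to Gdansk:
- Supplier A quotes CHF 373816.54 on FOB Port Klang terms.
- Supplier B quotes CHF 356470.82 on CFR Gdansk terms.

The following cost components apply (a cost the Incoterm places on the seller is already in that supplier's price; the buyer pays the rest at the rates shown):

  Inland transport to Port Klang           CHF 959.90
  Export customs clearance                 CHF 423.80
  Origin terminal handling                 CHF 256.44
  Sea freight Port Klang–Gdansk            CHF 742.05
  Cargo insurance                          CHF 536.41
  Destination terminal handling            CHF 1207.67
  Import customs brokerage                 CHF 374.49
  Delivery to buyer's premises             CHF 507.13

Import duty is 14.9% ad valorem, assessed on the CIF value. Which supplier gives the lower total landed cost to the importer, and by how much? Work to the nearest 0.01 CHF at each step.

Supplier B is cheaper by CHF 20782.85

Supplier A (FOB):
CIF value = FOB price + freight + insurance = 373816.54 + 742.05 + 536.41 = 375095.00
Import duty = 375095.00 × 14.9% = 55889.16
Buyer bears (A): 742.05 + 536.41 + 1207.67 + 374.49 + 507.13 = 3367.75
Landed cost (A) = invoice 373816.54 + 3367.75 + duty 55889.16 = 433073.45
Supplier B (CFR):
CIF value = CFR price + insurance = 356470.82 + 536.41 = 357007.23
Import duty = 357007.23 × 14.9% = 53194.08
Buyer bears (B): 536.41 + 1207.67 + 374.49 + 507.13 = 2625.70
Landed cost (B) = invoice 356470.82 + 2625.70 + duty 53194.08 = 412290.60
Difference = |433073.45 − 412290.60| = 20782.85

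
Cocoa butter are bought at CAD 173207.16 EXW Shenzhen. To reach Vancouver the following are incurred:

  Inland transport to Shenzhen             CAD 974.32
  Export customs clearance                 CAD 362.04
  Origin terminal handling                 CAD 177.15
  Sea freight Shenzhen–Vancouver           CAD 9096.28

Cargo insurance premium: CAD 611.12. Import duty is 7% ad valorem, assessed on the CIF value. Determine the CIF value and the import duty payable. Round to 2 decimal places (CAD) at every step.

CIF = EXW price + pre-shipment costs + freight + insurance
CIF = 173207.16 + 974.32 + 362.04 + 177.15 + 9096.28 + 611.12 = 184428.07
Import duty = 184428.07 × 7% = 12909.96

CIF value: CAD 184428.07; import duty: CAD 12909.96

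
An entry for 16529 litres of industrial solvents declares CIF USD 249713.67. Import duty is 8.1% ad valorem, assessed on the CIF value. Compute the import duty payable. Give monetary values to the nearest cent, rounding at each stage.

Import duty = 249713.67 × 8.1% = 20226.81

Import duty: USD 20226.81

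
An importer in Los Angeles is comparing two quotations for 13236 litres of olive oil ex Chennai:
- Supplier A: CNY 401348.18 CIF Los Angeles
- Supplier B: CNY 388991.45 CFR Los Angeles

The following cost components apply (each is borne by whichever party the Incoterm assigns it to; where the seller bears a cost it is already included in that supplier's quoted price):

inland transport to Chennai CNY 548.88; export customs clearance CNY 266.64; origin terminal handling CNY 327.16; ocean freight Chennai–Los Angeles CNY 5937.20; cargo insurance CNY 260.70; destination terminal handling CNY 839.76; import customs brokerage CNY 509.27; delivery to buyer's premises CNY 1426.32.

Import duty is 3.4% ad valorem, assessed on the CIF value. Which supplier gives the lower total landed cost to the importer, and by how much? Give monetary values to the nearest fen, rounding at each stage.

Supplier B is cheaper by CNY 12507.30

Supplier A (CIF):
The CIF price already equals the CIF value: 401348.18
Import duty = 401348.18 × 3.4% = 13645.84
Buyer bears (A): 839.76 + 509.27 + 1426.32 = 2775.35
Landed cost (A) = invoice 401348.18 + 2775.35 + duty 13645.84 = 417769.37
Supplier B (CFR):
CIF value = CFR price + insurance = 388991.45 + 260.70 = 389252.15
Import duty = 389252.15 × 3.4% = 13234.57
Buyer bears (B): 260.70 + 839.76 + 509.27 + 1426.32 = 3036.05
Landed cost (B) = invoice 388991.45 + 3036.05 + duty 13234.57 = 405262.07
Difference = |417769.37 − 405262.07| = 12507.30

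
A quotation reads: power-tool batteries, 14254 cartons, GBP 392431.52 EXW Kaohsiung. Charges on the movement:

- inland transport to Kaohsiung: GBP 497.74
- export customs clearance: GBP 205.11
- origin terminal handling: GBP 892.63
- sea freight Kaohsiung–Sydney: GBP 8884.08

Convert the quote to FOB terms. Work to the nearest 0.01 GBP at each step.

Not relevant to the conversion: freight — on the buyer under both terms; not part of either seller's price.
From EXW to FOB, the seller additionally bears: inland to port, export clearance, origin terminal.
FOB price = 392431.52 + 497.74 + 205.11 + 892.63 = 394027.00

FOB price: GBP 394027.00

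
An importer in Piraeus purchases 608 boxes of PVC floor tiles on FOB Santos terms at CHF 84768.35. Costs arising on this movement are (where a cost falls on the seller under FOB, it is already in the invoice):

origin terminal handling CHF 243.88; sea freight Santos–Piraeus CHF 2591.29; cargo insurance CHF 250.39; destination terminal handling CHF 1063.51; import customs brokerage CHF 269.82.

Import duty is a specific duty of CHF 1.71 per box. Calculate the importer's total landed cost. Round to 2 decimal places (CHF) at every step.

Total landed cost: CHF 89983.04

FOB: the seller bears costs until goods are on board at the origin port; the buyer bears freight, insurance and all costs thereafter.
Already in the invoice (seller's account under FOB): origin terminal — exclude.
CIF value = FOB price + freight + insurance = 84768.35 + 2591.29 + 250.39 = 87610.03
Import duty = 608 × 1.71 = 1039.68
Buyer bears: freight 2591.29 + insurance 250.39 + destination terminal 1063.51 + brokerage 269.82 + duty 1039.68 = 5214.69
Landed cost = invoice 84768.35 + 5214.69 = 89983.04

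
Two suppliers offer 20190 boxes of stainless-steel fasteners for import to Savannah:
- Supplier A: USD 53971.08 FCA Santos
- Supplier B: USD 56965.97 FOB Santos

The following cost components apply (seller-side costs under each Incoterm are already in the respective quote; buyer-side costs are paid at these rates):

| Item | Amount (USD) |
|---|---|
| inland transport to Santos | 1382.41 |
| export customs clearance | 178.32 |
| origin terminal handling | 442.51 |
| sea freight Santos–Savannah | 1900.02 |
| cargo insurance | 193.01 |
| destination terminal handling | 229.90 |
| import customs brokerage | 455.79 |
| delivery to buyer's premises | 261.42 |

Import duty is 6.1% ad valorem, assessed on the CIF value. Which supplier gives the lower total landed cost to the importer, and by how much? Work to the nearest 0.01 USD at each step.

Supplier A is cheaper by USD 2708.08

Supplier A (FCA):
CIF value = FCA price + origin terminal + freight + insurance = 53971.08 + 442.51 + 1900.02 + 193.01 = 56506.62
Import duty = 56506.62 × 6.1% = 3446.90
Buyer bears (A): 442.51 + 1900.02 + 193.01 + 229.90 + 455.79 + 261.42 = 3482.65
Landed cost (A) = invoice 53971.08 + 3482.65 + duty 3446.90 = 60900.63
Supplier B (FOB):
CIF value = FOB price + freight + insurance = 56965.97 + 1900.02 + 193.01 = 59059.00
Import duty = 59059.00 × 6.1% = 3602.60
Buyer bears (B): 1900.02 + 193.01 + 229.90 + 455.79 + 261.42 = 3040.14
Landed cost (B) = invoice 56965.97 + 3040.14 + duty 3602.60 = 63608.71
Difference = |60900.63 − 63608.71| = 2708.08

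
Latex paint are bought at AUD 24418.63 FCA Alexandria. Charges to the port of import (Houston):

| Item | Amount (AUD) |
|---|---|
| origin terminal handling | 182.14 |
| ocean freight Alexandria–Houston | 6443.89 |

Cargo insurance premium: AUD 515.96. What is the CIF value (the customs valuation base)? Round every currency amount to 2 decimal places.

CIF = FCA price + pre-shipment costs + freight + insurance
CIF = 24418.63 + 182.14 + 6443.89 + 515.96 = 31560.62

CIF value: AUD 31560.62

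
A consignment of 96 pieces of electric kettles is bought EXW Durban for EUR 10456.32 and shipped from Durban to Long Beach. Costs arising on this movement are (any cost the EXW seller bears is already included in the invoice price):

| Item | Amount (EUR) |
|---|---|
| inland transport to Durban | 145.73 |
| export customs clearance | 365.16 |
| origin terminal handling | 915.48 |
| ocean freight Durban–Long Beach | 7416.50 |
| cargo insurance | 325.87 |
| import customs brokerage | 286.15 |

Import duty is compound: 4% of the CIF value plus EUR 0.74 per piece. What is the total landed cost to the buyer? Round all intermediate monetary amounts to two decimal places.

EXW: the seller makes goods available at their premises; the buyer bears all onward costs.
CIF value = EXW price + inland to port + export clearance + origin terminal + freight + insurance = 10456.32 + 145.73 + 365.16 + 915.48 + 7416.50 + 325.87 = 19625.06
Ad valorem component: 19625.06 × 4% = 785.00
Specific component: 96 × 0.74 = 71.04
Import duty = 785.00 + 71.04 = 856.04
Buyer bears: inland to port 145.73 + export clearance 365.16 + origin terminal 915.48 + freight 7416.50 + insurance 325.87 + brokerage 286.15 + duty 856.04 = 10310.93
Landed cost = invoice 10456.32 + 10310.93 = 20767.25

Total landed cost: EUR 20767.25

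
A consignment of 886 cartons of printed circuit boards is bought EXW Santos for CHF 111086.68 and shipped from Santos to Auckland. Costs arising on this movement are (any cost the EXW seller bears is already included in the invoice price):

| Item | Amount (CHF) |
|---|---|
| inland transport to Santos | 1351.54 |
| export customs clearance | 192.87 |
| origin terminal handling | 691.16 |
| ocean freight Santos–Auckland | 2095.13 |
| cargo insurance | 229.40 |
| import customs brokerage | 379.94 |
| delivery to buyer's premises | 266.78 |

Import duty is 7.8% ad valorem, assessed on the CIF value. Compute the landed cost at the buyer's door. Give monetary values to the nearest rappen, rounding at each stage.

Total landed cost: CHF 125313.95

EXW: the seller makes goods available at their premises; the buyer bears all onward costs.
CIF value = EXW price + inland to port + export clearance + origin terminal + freight + insurance = 111086.68 + 1351.54 + 192.87 + 691.16 + 2095.13 + 229.40 = 115646.78
Import duty = 115646.78 × 7.8% = 9020.45
Buyer bears: inland to port 1351.54 + export clearance 192.87 + origin terminal 691.16 + freight 2095.13 + insurance 229.40 + brokerage 379.94 + delivery 266.78 + duty 9020.45 = 14227.27
Landed cost = invoice 111086.68 + 14227.27 = 125313.95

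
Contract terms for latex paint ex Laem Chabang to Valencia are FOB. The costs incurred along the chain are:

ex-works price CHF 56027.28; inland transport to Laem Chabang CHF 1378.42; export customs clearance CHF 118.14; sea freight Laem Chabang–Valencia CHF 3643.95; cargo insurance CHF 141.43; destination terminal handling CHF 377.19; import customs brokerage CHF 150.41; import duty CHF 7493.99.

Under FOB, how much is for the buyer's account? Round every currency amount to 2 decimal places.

FOB: the seller bears costs until goods are on board at the origin port; the buyer bears freight, insurance and all costs thereafter.
Seller's account: goods 56027.28 + inland to port 1378.42 + export clearance 118.14 = 57523.84
Buyer's account: freight 3643.95 + insurance 141.43 + destination terminal 377.19 + brokerage 150.41 + duty 7493.99 = 11806.97

Buyer's account: CHF 11806.97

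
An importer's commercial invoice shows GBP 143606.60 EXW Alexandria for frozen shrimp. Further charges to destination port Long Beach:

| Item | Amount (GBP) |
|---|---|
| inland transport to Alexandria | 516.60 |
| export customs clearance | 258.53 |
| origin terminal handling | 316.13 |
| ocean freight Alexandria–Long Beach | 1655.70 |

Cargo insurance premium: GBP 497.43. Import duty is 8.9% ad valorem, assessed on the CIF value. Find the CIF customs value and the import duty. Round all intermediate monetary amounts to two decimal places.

CIF = EXW price + pre-shipment costs + freight + insurance
CIF = 143606.60 + 516.60 + 258.53 + 316.13 + 1655.70 + 497.43 = 146850.99
Import duty = 146850.99 × 8.9% = 13069.74

CIF value: GBP 146850.99; import duty: GBP 13069.74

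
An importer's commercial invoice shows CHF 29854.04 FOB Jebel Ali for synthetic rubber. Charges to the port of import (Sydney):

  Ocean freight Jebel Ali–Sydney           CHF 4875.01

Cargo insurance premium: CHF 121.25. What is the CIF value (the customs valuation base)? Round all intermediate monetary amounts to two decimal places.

CIF = FOB price + freight + insurance
CIF = 29854.04 + 4875.01 + 121.25 = 34850.30

CIF value: CHF 34850.30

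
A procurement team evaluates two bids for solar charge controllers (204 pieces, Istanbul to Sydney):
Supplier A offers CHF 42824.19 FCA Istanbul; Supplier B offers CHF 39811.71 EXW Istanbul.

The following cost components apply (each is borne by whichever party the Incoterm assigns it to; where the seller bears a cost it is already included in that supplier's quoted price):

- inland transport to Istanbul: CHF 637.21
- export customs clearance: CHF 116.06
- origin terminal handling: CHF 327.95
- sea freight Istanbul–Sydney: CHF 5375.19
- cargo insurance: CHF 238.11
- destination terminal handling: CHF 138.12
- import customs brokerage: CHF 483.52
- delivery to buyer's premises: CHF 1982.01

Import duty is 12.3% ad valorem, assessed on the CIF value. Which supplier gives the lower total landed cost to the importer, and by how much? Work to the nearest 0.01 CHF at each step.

Supplier B is cheaper by CHF 2537.09

Supplier A (FCA):
CIF value = FCA price + origin terminal + freight + insurance = 42824.19 + 327.95 + 5375.19 + 238.11 = 48765.44
Import duty = 48765.44 × 12.3% = 5998.15
Buyer bears (A): 327.95 + 5375.19 + 238.11 + 138.12 + 483.52 + 1982.01 = 8544.90
Landed cost (A) = invoice 42824.19 + 8544.90 + duty 5998.15 = 57367.24
Supplier B (EXW):
CIF value = EXW price + inland to port + export clearance + origin terminal + freight + insurance = 39811.71 + 637.21 + 116.06 + 327.95 + 5375.19 + 238.11 = 46506.23
Import duty = 46506.23 × 12.3% = 5720.27
Buyer bears (B): 637.21 + 116.06 + 327.95 + 5375.19 + 238.11 + 138.12 + 483.52 + 1982.01 = 9298.17
Landed cost (B) = invoice 39811.71 + 9298.17 + duty 5720.27 = 54830.15
Difference = |57367.24 − 54830.15| = 2537.09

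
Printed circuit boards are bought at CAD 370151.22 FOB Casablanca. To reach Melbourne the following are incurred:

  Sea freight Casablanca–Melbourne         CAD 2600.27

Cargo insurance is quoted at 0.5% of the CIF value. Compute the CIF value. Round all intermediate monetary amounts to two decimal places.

CIF value: CAD 374624.61

Let C be the CIF value. C = FOB price + freight + 0.5% × C
C − 0.5% × C = 370151.22 + 2600.27
0.995 × C = 372751.49
C = 372751.49 / 0.995 = 374624.61
Insurance premium = 0.5% × 374624.61 = 1873.12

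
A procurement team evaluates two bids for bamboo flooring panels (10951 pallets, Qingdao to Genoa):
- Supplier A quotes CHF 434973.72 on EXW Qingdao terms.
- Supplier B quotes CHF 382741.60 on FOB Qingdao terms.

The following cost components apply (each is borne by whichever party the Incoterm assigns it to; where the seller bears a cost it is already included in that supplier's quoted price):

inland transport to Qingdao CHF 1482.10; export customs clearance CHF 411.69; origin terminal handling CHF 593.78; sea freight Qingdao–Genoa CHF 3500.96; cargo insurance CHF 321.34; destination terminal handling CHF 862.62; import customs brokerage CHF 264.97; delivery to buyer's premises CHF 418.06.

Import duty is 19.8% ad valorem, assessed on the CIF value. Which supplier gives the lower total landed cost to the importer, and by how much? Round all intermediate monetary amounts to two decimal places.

Supplier B is cheaper by CHF 65554.19

Supplier A (EXW):
CIF value = EXW price + inland to port + export clearance + origin terminal + freight + insurance = 434973.72 + 1482.10 + 411.69 + 593.78 + 3500.96 + 321.34 = 441283.59
Import duty = 441283.59 × 19.8% = 87374.15
Buyer bears (A): 1482.10 + 411.69 + 593.78 + 3500.96 + 321.34 + 862.62 + 264.97 + 418.06 = 7855.52
Landed cost (A) = invoice 434973.72 + 7855.52 + duty 87374.15 = 530203.39
Supplier B (FOB):
CIF value = FOB price + freight + insurance = 382741.60 + 3500.96 + 321.34 = 386563.90
Import duty = 386563.90 × 19.8% = 76539.65
Buyer bears (B): 3500.96 + 321.34 + 862.62 + 264.97 + 418.06 = 5367.95
Landed cost (B) = invoice 382741.60 + 5367.95 + duty 76539.65 = 464649.20
Difference = |530203.39 − 464649.20| = 65554.19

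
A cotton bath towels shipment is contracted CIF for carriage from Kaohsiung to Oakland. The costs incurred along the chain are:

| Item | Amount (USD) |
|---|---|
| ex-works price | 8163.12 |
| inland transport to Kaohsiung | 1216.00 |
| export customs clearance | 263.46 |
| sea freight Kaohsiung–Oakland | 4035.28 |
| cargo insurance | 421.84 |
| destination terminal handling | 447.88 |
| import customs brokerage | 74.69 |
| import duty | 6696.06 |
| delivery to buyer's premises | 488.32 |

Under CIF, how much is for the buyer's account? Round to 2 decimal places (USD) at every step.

Buyer's account: USD 7706.95

CIF: the seller pays costs through ocean freight and marine insurance to the destination port.
Seller's account: goods 8163.12 + inland to port 1216.00 + export clearance 263.46 + freight 4035.28 + insurance 421.84 = 14099.70
Buyer's account: destination terminal 447.88 + brokerage 74.69 + duty 6696.06 + delivery 488.32 = 7706.95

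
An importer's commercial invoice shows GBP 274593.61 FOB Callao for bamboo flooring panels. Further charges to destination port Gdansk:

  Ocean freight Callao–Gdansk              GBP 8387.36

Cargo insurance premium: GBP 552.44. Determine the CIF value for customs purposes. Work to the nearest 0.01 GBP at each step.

CIF value: GBP 283533.41

CIF = FOB price + freight + insurance
CIF = 274593.61 + 8387.36 + 552.44 = 283533.41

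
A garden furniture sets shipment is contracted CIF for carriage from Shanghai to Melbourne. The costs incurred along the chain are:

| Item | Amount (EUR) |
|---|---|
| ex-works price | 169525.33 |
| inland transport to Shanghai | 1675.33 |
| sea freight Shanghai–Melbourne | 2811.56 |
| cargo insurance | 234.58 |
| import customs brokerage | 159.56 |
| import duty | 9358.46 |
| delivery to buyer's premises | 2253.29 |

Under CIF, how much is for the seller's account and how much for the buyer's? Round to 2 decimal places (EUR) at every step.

Seller: EUR 174246.80; buyer: EUR 11771.31

CIF: the seller pays costs through ocean freight and marine insurance to the destination port.
Seller's account: goods 169525.33 + inland to port 1675.33 + freight 2811.56 + insurance 234.58 = 174246.80
Buyer's account: brokerage 159.56 + duty 9358.46 + delivery 2253.29 = 11771.31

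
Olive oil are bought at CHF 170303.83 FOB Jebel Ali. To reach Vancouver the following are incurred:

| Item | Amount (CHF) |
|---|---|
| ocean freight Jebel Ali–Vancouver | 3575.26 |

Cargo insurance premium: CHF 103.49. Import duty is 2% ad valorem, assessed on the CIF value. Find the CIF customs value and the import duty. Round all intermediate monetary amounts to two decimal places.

CIF value: CHF 173982.58; import duty: CHF 3479.65

CIF = FOB price + freight + insurance
CIF = 170303.83 + 3575.26 + 103.49 = 173982.58
Import duty = 173982.58 × 2% = 3479.65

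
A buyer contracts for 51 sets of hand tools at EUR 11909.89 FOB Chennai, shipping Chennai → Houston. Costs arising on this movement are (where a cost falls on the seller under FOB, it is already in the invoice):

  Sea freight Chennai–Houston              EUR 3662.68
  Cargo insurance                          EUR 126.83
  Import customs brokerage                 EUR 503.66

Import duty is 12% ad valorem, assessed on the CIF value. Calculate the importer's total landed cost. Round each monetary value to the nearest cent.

Total landed cost: EUR 18086.99

FOB: the seller bears costs until goods are on board at the origin port; the buyer bears freight, insurance and all costs thereafter.
CIF value = FOB price + freight + insurance = 11909.89 + 3662.68 + 126.83 = 15699.40
Import duty = 15699.40 × 12% = 1883.93
Buyer bears: freight 3662.68 + insurance 126.83 + brokerage 503.66 + duty 1883.93 = 6177.10
Landed cost = invoice 11909.89 + 6177.10 = 18086.99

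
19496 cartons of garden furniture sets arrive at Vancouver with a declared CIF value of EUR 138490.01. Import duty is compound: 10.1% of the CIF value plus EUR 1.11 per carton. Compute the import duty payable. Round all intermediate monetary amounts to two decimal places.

Ad valorem component: 138490.01 × 10.1% = 13987.49
Specific component: 19496 × 1.11 = 21640.56
Import duty = 13987.49 + 21640.56 = 35628.05

Import duty: EUR 35628.05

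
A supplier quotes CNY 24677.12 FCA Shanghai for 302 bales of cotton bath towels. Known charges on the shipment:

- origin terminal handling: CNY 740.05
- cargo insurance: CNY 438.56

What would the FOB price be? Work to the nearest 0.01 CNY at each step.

FOB price: CNY 25417.17

Not relevant to the conversion: insurance — on the buyer under both terms; not part of either seller's price.
From FCA to FOB, the seller additionally bears: origin terminal.
FOB price = 24677.12 + 740.05 = 25417.17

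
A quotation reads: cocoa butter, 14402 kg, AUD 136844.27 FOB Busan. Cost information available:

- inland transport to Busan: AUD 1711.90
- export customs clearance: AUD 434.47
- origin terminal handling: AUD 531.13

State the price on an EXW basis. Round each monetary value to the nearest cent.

EXW price: AUD 134166.77

From FOB to EXW, the seller no longer bears: inland to port, export clearance, origin terminal.
EXW price = 136844.27 − 1711.90 − 434.47 − 531.13 = 134166.77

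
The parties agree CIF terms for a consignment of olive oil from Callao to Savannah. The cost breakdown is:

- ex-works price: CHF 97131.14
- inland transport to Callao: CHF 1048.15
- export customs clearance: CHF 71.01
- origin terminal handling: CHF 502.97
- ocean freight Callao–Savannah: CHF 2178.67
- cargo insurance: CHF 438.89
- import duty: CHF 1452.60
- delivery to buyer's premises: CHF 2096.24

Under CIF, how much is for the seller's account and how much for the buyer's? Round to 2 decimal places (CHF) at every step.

Seller: CHF 101370.83; buyer: CHF 3548.84

CIF: the seller pays costs through ocean freight and marine insurance to the destination port.
Seller's account: goods 97131.14 + inland to port 1048.15 + export clearance 71.01 + origin terminal 502.97 + freight 2178.67 + insurance 438.89 = 101370.83
Buyer's account: duty 1452.60 + delivery 2096.24 = 3548.84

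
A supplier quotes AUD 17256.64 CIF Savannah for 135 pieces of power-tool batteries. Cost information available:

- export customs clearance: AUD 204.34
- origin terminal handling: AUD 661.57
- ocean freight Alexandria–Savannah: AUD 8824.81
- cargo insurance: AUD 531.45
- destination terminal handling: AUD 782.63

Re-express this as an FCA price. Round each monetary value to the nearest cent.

Not relevant to the conversion: export clearance — on the seller under both CIF and FCA; already in the CIF price and stays in the FCA price. destination terminal — on the buyer under both terms; not part of either seller's price.
From CIF to FCA, the seller no longer bears: origin terminal, freight, insurance.
FCA price = 17256.64 − 661.57 − 8824.81 − 531.45 = 7238.81

FCA price: AUD 7238.81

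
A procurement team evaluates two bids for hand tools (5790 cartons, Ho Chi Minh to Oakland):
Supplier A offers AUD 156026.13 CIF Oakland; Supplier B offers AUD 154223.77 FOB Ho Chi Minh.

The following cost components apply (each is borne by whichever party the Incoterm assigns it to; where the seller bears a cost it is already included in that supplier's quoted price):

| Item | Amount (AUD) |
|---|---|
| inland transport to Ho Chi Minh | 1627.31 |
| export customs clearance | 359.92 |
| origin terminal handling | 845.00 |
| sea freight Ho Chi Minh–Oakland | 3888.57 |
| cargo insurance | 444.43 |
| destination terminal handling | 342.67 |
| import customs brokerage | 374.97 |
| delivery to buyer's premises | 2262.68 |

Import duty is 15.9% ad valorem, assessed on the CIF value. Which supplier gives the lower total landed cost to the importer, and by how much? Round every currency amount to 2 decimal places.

Supplier A is cheaper by AUD 2933.02

Supplier A (CIF):
The CIF price already equals the CIF value: 156026.13
Import duty = 156026.13 × 15.9% = 24808.15
Buyer bears (A): 342.67 + 374.97 + 2262.68 = 2980.32
Landed cost (A) = invoice 156026.13 + 2980.32 + duty 24808.15 = 183814.60
Supplier B (FOB):
CIF value = FOB price + freight + insurance = 154223.77 + 3888.57 + 444.43 = 158556.77
Import duty = 158556.77 × 15.9% = 25210.53
Buyer bears (B): 3888.57 + 444.43 + 342.67 + 374.97 + 2262.68 = 7313.32
Landed cost (B) = invoice 154223.77 + 7313.32 + duty 25210.53 = 186747.62
Difference = |183814.60 − 186747.62| = 2933.02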